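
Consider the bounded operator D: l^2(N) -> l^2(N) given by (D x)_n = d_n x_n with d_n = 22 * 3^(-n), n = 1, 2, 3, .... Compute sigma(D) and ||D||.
sigma(D) = {22 * 3^(-n) : n ≥ 1} ∪ {0}; ||D|| = 22/3

A bounded diagonal operator on l^2 with diagonal entries d_n has spectrum equal to the closure of {d_n : n ≥ 1}: every d_n is an eigenvalue (with eigenvector e_n), so {d_n} ⊂ sigma(D); the spectrum is closed, so its closure is too; and for lambda not in the closure, (D - lambda I) has bounded inverse (the diagonal entries 1/(d_n - lambda) are bounded). For our sequence d_n = 22 * 3^(-n), n = 1, 2, 3, ...:
  - {d_n} = {22 * 3^(-n) : n ≥ 1}; the only limit point is 0
  - closure = {22 * 3^(-n) : n ≥ 1} ∪ {0}
For the norm: a diagonal operator has ||D|| = sup_n |d_n|. Here d_n = 22 * 3^(-n) is positive and decreasing, so sup_n |d_n| = d_1 = 22/3. So ||D|| = 22/3.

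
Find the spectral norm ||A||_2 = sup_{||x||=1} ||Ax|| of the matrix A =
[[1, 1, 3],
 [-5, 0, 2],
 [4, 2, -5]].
||A||_2 ≈ 8.3119 (= sqrt(largest eigenvalue of A^T A))

||A||_2 = sigma_max(A) = sqrt(lambda_max(A^T A)). Form the symmetric matrix M = A^T A =
[[42, 9, -27],
 [9, 5, -7],
 [-27, -7, 38]].
Its characteristic polynomial (trace, sum of principal 2x2 minors, determinant of M give the coefficients) is
  p(λ) = det(λ I - M) = λ^3 - 85λ^2 + 1137λ - 2601.
No integer candidate from the rational root theorem (±divisors of 2601) is a root, so the roots are irrational. The cubic discriminant is Δ = 1413451296 > 0, so there are three distinct real roots. p(2) = -659 and p(3) = 72 have opposite signs, so a root lies in (2, 3); Newton's method refines it to λ ≈ 2.8913. p(13) = 12 and p(14) = -599 have opposite signs, so a root lies in (13, 14); Newton's method refines it to λ ≈ 13.0212. p(69) = -324 and p(70) = 3489 have opposite signs, so a root lies in (69, 70); Newton's method refines it to λ ≈ 69.0876. Check (Vieta): the three roots sum to 85, matching tr M = 85.
So the eigenvalues of A^T A are ≈ 2.8913, 13.0212, 69.0876 (all ≥ 0, as they must be for A^T A). The largest is λ_max ≈ 69.0876, hence ||A||_2 = sqrt(λ_max) ≈ 8.3119.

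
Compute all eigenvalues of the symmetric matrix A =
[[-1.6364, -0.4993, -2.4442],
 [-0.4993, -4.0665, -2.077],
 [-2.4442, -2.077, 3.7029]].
sigma(A) ≈ {-5, -2, 5}

A is real symmetric, so its spectrum consists of real eigenvalues. Expanding the characteristic polynomial of the displayed matrix gives
  det(λ I - A) = p(λ) = λ^3 + (2)λ^2 + (-25)λ + (-50.0011).
Solving p(λ) = 0 yields eigenvalues ≈ -5, -2, 5. (A is shown rounded to 4 decimals, so these recover the underlying integer eigenvalues to within that precision.)
Verification: the trace of A = -2 equals the sum of eigenvalues -2, and det(A) ≈ 50.0011 matches the eigenvalue product 50.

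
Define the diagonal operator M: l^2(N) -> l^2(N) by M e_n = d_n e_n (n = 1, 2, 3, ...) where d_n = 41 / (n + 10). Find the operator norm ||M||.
||M|| = 41/11 (attained at n = 1)

For M diagonal, ||M|| = sup_n |d_n| = sup_n 41/(n + 10). This is positive and strictly decreasing in n, so the supremum is attained at n = 1: d_1 = 41/(1 + 10) = 41/11. Hence ||M|| = 41/11.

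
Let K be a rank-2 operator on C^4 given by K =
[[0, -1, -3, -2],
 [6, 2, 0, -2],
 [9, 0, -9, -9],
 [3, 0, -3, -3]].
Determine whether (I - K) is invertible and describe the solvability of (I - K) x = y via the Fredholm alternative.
(I - K) is invertible (det(I - K) = 26 ≠ 0), so for every y in C^4 the equation (I - K) x = y has a unique solution.

K has rank 2 and factors as K = U V^T = u1 v1^T + u2 v2^T with u1 = (-1, 0, -3, -1), v1 = (0, 1, 3, 2), u2 = (0, 2, 3, 1), v2 = (3, 1, 0, -1) (multiplying out reproduces the displayed K). The nonzero eigenvalues of U V^T coincide with those of the 2 x 2 matrix G = V^T U = [[v1·u1, v1·u2], [v2·u1, v2·u2]] = [[-11, 13], [-2, 1]], and by the Sylvester determinant identity det(I_4 - U V^T) = det(I_2 - V^T U) = det([[12, -13], [2, 0]]) = (12)(0) - (-13)(2) = 26. (Direct check: I - K =
[[1, 1, 3, 2],
 [-6, -1, 0, 2],
 [-9, 0, 10, 9],
 [-3, 0, 3, 4]]
has determinant 26.) The finite-dimensional Fredholm alternative says: either (I - K) is invertible, or ker(I - K) ≠ {0} and then range(I - K) = ker((I - K)^*)^⊥, with dim ker(I - K) = dim ker((I - K)^*). Since det(I - K) ≠ 0, 1 is not an eigenvalue of K and ker(I - K) = {0}, so we are in the first case: for every y there is a unique x = (I - K)^(-1) y. (Explicitly, by the Woodbury identity, (I - U V^T)^(-1) = I + U (I_2 - G)^(-1) V^T.)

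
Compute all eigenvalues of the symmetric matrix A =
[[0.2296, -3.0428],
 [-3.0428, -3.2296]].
sigma(A) ≈ {-5, 2}

A is real symmetric, so its spectrum consists of real eigenvalues. Expanding the characteristic polynomial of the displayed matrix gives
  det(λ I - A) = p(λ) = λ^2 + (3)λ + (-10).
Solving p(λ) = 0 yields eigenvalues ≈ -5, 2. (A is shown rounded to 4 decimals, so these recover the underlying integer eigenvalues to within that precision.)
Verification: the trace of A = -3 equals the sum of eigenvalues -3, and det(A) ≈ -10.0001 matches the eigenvalue product -10.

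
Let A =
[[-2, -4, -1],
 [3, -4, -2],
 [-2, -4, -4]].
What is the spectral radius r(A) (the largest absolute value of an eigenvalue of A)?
r(A) = 6

The eigenvalues of A are the roots of its characteristic polynomial. With M = A (coefficients from the trace, the sum of principal 2x2 minors, and det A):
  p(λ) = det(λ I - M) = λ^3 + 10λ^2 + 34λ + 60.
By the rational root theorem any rational root is an integer divisor of 60. Testing λ = -6: p(-6) = -216 + 360 - 204 + 60 = 0, so λ = -6 is a root. Dividing out (λ + 6) leaves p(λ) = (λ + 6)(λ^2 + 4λ + 10). For λ^2 + 4λ + 10 the discriminant is -24. It is negative, so the roots are the complex-conjugate pair λ = -2 ± (sqrt(24)/2) i ≈ -2 ± 2.4495i. For a conjugate pair the product of the roots equals the constant term, so |λ|^2 = 10 and |λ| = sqrt(10) ≈ 3.1623.
Thus the eigenvalues (to 4 decimals) are -2 ± 2.4495i (modulus 3.1623); -6 (modulus 6). The spectral radius is the largest modulus: r(A) = 6. (Cross-check: r(A) ≤ ||A||_2 ≈ 8.1365; equality holds whenever A is normal, though it can also hold for some non-normal A.)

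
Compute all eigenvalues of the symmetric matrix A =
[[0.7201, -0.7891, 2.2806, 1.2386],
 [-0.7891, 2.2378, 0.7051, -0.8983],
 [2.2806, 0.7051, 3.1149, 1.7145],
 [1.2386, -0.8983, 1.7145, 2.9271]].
sigma(A) ≈ {-1, 1, 3, 6}

A is real symmetric, so its spectrum consists of real eigenvalues. Expanding the characteristic polynomial of the displayed matrix gives
  det(λ I - A) = p(λ) = λ^4 + (-9)λ^3 + (17)λ^2 + (9.0023)λ + (-18.0012).
Solving p(λ) = 0 yields eigenvalues ≈ -1, 1, 3, 6. (A is shown rounded to 4 decimals, so these recover the underlying integer eigenvalues to within that precision.)
Verification: the trace of A = 9 equals the sum of eigenvalues 9, and det(A) ≈ -18.0012 matches the eigenvalue product -18.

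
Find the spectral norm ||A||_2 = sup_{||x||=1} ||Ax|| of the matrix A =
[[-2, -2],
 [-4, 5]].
||A||_2 = sqrt((49 + sqrt(1105))/2) ≈ 6.4125 (= sqrt(largest eigenvalue of A^T A))

||A||_2 = sigma_max(A) = sqrt(lambda_max(A^T A)). Form the symmetric matrix M = A^T A =
[[20, -16],
 [-16, 29]].
Its characteristic polynomial (trace, determinant of M give the coefficients) is
  p(λ) = det(λ I - M) = λ^2 - 49λ + 324.
For λ^2 - 49λ + 324 the discriminant is 1105. It is nonnegative but not a perfect square, so the roots are real and irrational: λ = (49 ± sqrt(1105))/2 ≈ 41.1208, 7.8792.
So the eigenvalues of A^T A are ≈ 7.8792, 41.1208 (all ≥ 0, as they must be for A^T A). The largest is λ_max = (49 + sqrt(1105))/2 ≈ 41.1208, hence ||A||_2 = sqrt(λ_max) = sqrt((49 + sqrt(1105))/2) ≈ 6.4125.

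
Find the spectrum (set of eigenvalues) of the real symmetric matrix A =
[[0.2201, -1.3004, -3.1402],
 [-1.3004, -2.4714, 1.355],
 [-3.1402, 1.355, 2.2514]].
sigma(A) ≈ {-3, -2, 5}

A is real symmetric, so its spectrum consists of real eigenvalues. Expanding the characteristic polynomial of the displayed matrix gives
  det(λ I - A) = p(λ) = λ^3 + (0)λ^2 + (-19)λ + (-30).
Solving p(λ) = 0 yields eigenvalues ≈ -3, -2, 5. (A is shown rounded to 4 decimals, so these recover the underlying integer eigenvalues to within that precision.)
Verification: the trace of A = 0 equals the sum of eigenvalues 0, and det(A) ≈ 30.0005 matches the eigenvalue product 30.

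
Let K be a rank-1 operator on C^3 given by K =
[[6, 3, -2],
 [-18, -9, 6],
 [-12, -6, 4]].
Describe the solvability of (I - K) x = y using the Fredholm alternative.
(I - K) is singular (det(I - K) = 0, i.e. 1 ∈ sigma(K)). (I - K) x = y is solvable iff y ⊥ ker((I - K)^*) = span{(6, 3, -2)}, i.e. iff 6y_1 + 3y_2 - 2y_3 = 0. When solvable, the solutions are x = y + c·(1, -3, -2), c arbitrary (ker(I - K) = span{(1, -3, -2)}, dimension 1).

K has rank 1, so it is an outer product K = u v^T: every row of K is a multiple of one row vector. Reading off the entries, u = (1, -3, -2) and v = (6, 3, -2) (row i of K equals u_i·v^T). A rank-one matrix u v^T satisfies K u = u (v·u) and kills the (2)-dimensional subspace v^⊥, so its characteristic polynomial is lambda^2 (lambda - v·u) with v·u = tr K = 1. Hence the eigenvalues of I - K are 1 (multiplicity 2) and 1 - (1) = 0, so det(I - K) = 0. (Direct check: I - K =
[[-5, -3, 2],
 [18, 10, -6],
 [12, 6, -3]]
has determinant 0.) So 1 is an eigenvalue of K and (I - K) is not invertible. The finite-dimensional Fredholm alternative says: either (I - K) is invertible, or ker(I - K) ≠ {0} and then range(I - K) = ker((I - K)^*)^⊥, with dim ker(I - K) = dim ker((I - K)^*). We are in the second case, so we need both kernels. Kernel of I - K: (I - K) u = u - u (v·u) = u - u = 0, so ker(I - K) = span{u} = span{(1, -3, -2)} (it is exactly 1-dimensional because rank(I - K) = 2). Kernel of the adjoint: K is real, so (I - K)^* = I - K^T = I - v u^T, and (I - v u^T) v = v - v (u·v) = 0; hence ker((I - K)^*) = span{v} = span{(6, 3, -2)}. Therefore (I - K) x = y is solvable iff <y, v> = 0, i.e. iff 6y_1 + 3y_2 - 2y_3 = 0. When this holds, K y = u (v·y) = 0, so (I - K) y = y and x = y is a particular solution; the full solution set is the line x = y + c·u = y + c·(1, -3, -2), c ∈ C.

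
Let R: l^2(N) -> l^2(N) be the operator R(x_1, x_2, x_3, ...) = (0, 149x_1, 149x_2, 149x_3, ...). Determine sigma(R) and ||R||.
sigma(R) = closed disk {z in C : |z| ≤ 149}; ||R|| = 149

Note R = 149·U where U is the unit right shift (U x)_k = x_{k-1} (with x_0 := 0); so ||R|| = 149||U|| and sigma(R) = 149·sigma(U). ||R x||^2 = sum_{k≥1} |149x_k|^2 = 22201||x||^2, so ||R|| = 149 and sigma(R) ⊂ {|z| ≤ 149}. For any |lambda| < 149, the equation (R - lambda I) x = 0 forces x_1 = 0, then 149x_k = lambda x_{k+1} ⇒ x = 0, so R has no eigenvalues. But (R - lambda I) is not surjective for |lambda| < 149: solving (R - lambda I) x = e_1 would require x_n proportional to (lambda/149)^(-n), which is not in l^2. So every |lambda| < 149 lies in the residual spectrum. The boundary |lambda| = 149 is in the approximate point spectrum (the spectrum is closed). Hence sigma(R) is the closed disk of radius 149.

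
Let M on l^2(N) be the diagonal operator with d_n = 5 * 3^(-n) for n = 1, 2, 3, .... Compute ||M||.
||M|| = 5/3 (attained at n = 1)

For M diagonal, ||M|| = sup_n |d_n|. The sequence d_n = 5 * 3^(-n) is positive and strictly decreasing (ratio 3^(-1) < 1), so the supremum is d_1 = 5/3. Hence ||M|| = 5/3.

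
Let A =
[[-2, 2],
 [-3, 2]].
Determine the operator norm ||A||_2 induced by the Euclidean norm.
||A||_2 = sqrt((21 + sqrt(425))/2) ≈ 4.5616 (= sqrt(largest eigenvalue of A^T A))

||A||_2 = sigma_max(A) = sqrt(lambda_max(A^T A)). Form the symmetric matrix M = A^T A =
[[13, -10],
 [-10, 8]].
Its characteristic polynomial (trace, determinant of M give the coefficients) is
  p(λ) = det(λ I - M) = λ^2 - 21λ + 4.
For λ^2 - 21λ + 4 the discriminant is 425. It is nonnegative but not a perfect square, so the roots are real and irrational: λ = (21 ± sqrt(425))/2 ≈ 20.8078, 0.1922.
So the eigenvalues of A^T A are ≈ 0.1922, 20.8078 (all ≥ 0, as they must be for A^T A). The largest is λ_max = (21 + sqrt(425))/2 ≈ 20.8078, hence ||A||_2 = sqrt(λ_max) = sqrt((21 + sqrt(425))/2) ≈ 4.5616.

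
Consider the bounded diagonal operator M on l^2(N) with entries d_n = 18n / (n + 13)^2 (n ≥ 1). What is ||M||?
||M|| = 9/26 (attained at n = 13)

For M diagonal, ||M|| = sup_n |d_n|. Treat f(x) = 18x / (x + 13)^2 for real x > 0. By the quotient rule, f'(x) = 18(13 - x)/(x + 13)^3, which is positive for x < 13 and negative for x > 13. So f has a unique maximum at x = 13, and since 13 is a positive integer, the supremum over n ≥ 1 is attained at n = 13: d_13 = 18·13/(13 + 13)^2 = 18·13/676 = 9/26. Hence ||M|| = 9/26.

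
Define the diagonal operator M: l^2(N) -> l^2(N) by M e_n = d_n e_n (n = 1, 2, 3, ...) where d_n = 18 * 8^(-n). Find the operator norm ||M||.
||M|| = 9/4 (attained at n = 1)

For M diagonal, ||M|| = sup_n |d_n|. The sequence d_n = 18 * 8^(-n) is positive and strictly decreasing (ratio 8^(-1) < 1), so the supremum is d_1 = 18/8 = 9/4. Hence ||M|| = 9/4.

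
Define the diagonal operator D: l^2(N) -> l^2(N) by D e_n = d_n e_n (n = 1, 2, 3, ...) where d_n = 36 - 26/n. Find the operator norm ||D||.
||D|| = 36

For a diagonal operator on l^2 with entries d_n, ||D|| = sup_n |d_n|. Here d_1 = 10, d_2 = 23, ..., and d_n = 36 - 26/n increases monotonically toward 36. All terms lie in [10, 36), so |d_n| = d_n and the supremum is the limit 36, which is not attained by any individual d_n. Hence ||D|| = 36.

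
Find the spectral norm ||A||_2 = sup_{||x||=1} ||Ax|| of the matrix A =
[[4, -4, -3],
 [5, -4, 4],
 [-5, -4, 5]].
||A||_2 ≈ 8.7665 (= sqrt(largest eigenvalue of A^T A))

||A||_2 = sigma_max(A) = sqrt(lambda_max(A^T A)). Form the symmetric matrix M = A^T A =
[[66, -16, -17],
 [-16, 48, -24],
 [-17, -24, 50]].
Its characteristic polynomial (trace, sum of principal 2x2 minors, determinant of M give the coefficients) is
  p(λ) = det(λ I - M) = λ^3 - 164λ^2 + 7747λ - 80656.
No integer candidate from the rational root theorem (±divisors of 80656) is a root, so the roots are irrational. The cubic discriminant is Δ = 226233508 > 0, so there are three distinct real roots. p(14) = -1598 and p(15) = 2024 have opposite signs, so a root lies in (14, 15); Newton's method refines it to λ ≈ 14.433. p(72) = 200 and p(73) = -64 have opposite signs, so a root lies in (72, 73); Newton's method refines it to λ ≈ 72.7162. p(76) = -172 and p(77) = 40 have opposite signs, so a root lies in (76, 77); Newton's method refines it to λ ≈ 76.8508. Check (Vieta): the three roots sum to 164, matching tr M = 164.
So the eigenvalues of A^T A are ≈ 14.433, 72.7162, 76.8508 (all ≥ 0, as they must be for A^T A). The largest is λ_max ≈ 76.8508, hence ||A||_2 = sqrt(λ_max) ≈ 8.7665.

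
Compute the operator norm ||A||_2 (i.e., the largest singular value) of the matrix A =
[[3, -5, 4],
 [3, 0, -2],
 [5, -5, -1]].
||A||_2 ≈ 9.4191 (= sqrt(largest eigenvalue of A^T A))

||A||_2 = sigma_max(A) = sqrt(lambda_max(A^T A)). Form the symmetric matrix M = A^T A =
[[43, -40, 1],
 [-40, 50, -15],
 [1, -15, 21]].
Its characteristic polynomial (trace, sum of principal 2x2 minors, determinant of M give the coefficients) is
  p(λ) = det(λ I - M) = λ^3 - 114λ^2 + 2277λ - 3025.
No integer candidate from the rational root theorem (±divisors of 3025) is a root, so the roots are irrational. The cubic discriminant is Δ = 16118499177 > 0, so there are three distinct real roots. p(1) = -861 and p(2) = 1081 have opposite signs, so a root lies in (1, 2); Newton's method refines it to λ ≈ 1.4295. p(23) = 1207 and p(24) = -217 have opposite signs, so a root lies in (23, 24); Newton's method refines it to λ ≈ 23.8514. p(88) = -3993 and p(89) = 1603 have opposite signs, so a root lies in (88, 89); Newton's method refines it to λ ≈ 88.719. Check (Vieta): the three roots sum to 114, matching tr M = 114.
So the eigenvalues of A^T A are ≈ 1.4295, 23.8514, 88.719 (all ≥ 0, as they must be for A^T A). The largest is λ_max ≈ 88.719, hence ||A||_2 = sqrt(λ_max) ≈ 9.4191.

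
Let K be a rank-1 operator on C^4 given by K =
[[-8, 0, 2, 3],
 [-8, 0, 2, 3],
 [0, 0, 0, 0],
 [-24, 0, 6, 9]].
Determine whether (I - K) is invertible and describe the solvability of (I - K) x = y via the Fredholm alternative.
(I - K) is singular (det(I - K) = 0, i.e. 1 ∈ sigma(K)). (I - K) x = y is solvable iff y ⊥ ker((I - K)^*) = span{(-8, 0, 2, 3)}, i.e. iff -8y_1 + 2y_3 + 3y_4 = 0. When solvable, the solutions are x = y + c·(1, 1, 0, 3), c arbitrary (ker(I - K) = span{(1, 1, 0, 3)}, dimension 1).

K has rank 1, so it is an outer product K = u v^T: every row of K is a multiple of one row vector. Reading off the entries, u = (1, 1, 0, 3) and v = (-8, 0, 2, 3) (row i of K equals u_i·v^T). A rank-one matrix u v^T satisfies K u = u (v·u) and kills the (3)-dimensional subspace v^⊥, so its characteristic polynomial is lambda^3 (lambda - v·u) with v·u = tr K = 1. Hence the eigenvalues of I - K are 1 (multiplicity 3) and 1 - (1) = 0, so det(I - K) = 0. (Direct check: I - K =
[[9, 0, -2, -3],
 [8, 1, -2, -3],
 [0, 0, 1, 0],
 [24, 0, -6, -8]]
has determinant 0.) So 1 is an eigenvalue of K and (I - K) is not invertible. The finite-dimensional Fredholm alternative says: either (I - K) is invertible, or ker(I - K) ≠ {0} and then range(I - K) = ker((I - K)^*)^⊥, with dim ker(I - K) = dim ker((I - K)^*). We are in the second case, so we need both kernels. Kernel of I - K: (I - K) u = u - u (v·u) = u - u = 0, so ker(I - K) = span{u} = span{(1, 1, 0, 3)} (it is exactly 1-dimensional because rank(I - K) = 3). Kernel of the adjoint: K is real, so (I - K)^* = I - K^T = I - v u^T, and (I - v u^T) v = v - v (u·v) = 0; hence ker((I - K)^*) = span{v} = span{(-8, 0, 2, 3)}. Therefore (I - K) x = y is solvable iff <y, v> = 0, i.e. iff -8y_1 + 2y_3 + 3y_4 = 0. When this holds, K y = u (v·y) = 0, so (I - K) y = y and x = y is a particular solution; the full solution set is the line x = y + c·u = y + c·(1, 1, 0, 3), c ∈ C.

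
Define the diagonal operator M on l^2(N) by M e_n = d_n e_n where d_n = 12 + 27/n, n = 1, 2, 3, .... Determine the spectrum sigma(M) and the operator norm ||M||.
sigma(M) = {12 + 27/n : n ≥ 1} ∪ {12}; ||M|| = 39

A bounded diagonal operator on l^2 with diagonal entries d_n has spectrum equal to the closure of {d_n : n ≥ 1}: every d_n is an eigenvalue (with eigenvector e_n), so {d_n} ⊂ sigma(M); the spectrum is closed, so its closure is too; and for lambda not in the closure, (M - lambda I) has bounded inverse (the diagonal entries 1/(d_n - lambda) are bounded). For our sequence d_n = 12 + 27/n, n = 1, 2, 3, ...:
  - {d_n} = {12 + 27/n : n ≥ 1}; the only limit point is 12
  - closure = {12 + 27/n : n ≥ 1} ∪ {12}
For the norm: a diagonal operator has ||M|| = sup_n |d_n|. Here d_n = 12 + 27/n is positive and decreasing, so sup_n |d_n| = d_1 = 12 + 27 = 39. So ||M|| = 39.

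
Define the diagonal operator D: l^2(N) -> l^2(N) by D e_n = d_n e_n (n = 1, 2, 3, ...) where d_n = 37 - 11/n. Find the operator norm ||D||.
||D|| = 37

For a diagonal operator on l^2 with entries d_n, ||D|| = sup_n |d_n|. Here d_1 = 26, d_2 = 63/2, ..., and d_n = 37 - 11/n increases monotonically toward 37. All terms lie in [26, 37), so |d_n| = d_n and the supremum is the limit 37, which is not attained by any individual d_n. Hence ||D|| = 37.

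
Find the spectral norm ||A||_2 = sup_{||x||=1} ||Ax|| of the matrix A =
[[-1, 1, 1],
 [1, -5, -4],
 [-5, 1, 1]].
||A||_2 ≈ 7.3027 (= sqrt(largest eigenvalue of A^T A))

||A||_2 = sigma_max(A) = sqrt(lambda_max(A^T A)). Form the symmetric matrix M = A^T A =
[[27, -11, -10],
 [-11, 27, 22],
 [-10, 22, 18]].
Its characteristic polynomial (trace, sum of principal 2x2 minors, determinant of M give the coefficients) is
  p(λ) = det(λ I - M) = λ^3 - 72λ^2 + 996λ - 16.
No integer candidate from the rational root theorem (±divisors of 16) is a root, so the roots are irrational. The cubic discriminant is Δ = 1187177472 > 0, so there are three distinct real roots. p(0) = -16 and p(1) = 909 have opposite signs, so a root lies in (0, 1); Newton's method refines it to λ ≈ 0.0161. p(18) = 416 and p(19) = -225 have opposite signs, so a root lies in (18, 19); Newton's method refines it to λ ≈ 18.6548. p(53) = -599 and p(54) = 1280 have opposite signs, so a root lies in (53, 54); Newton's method refines it to λ ≈ 53.3292. Check (Vieta): the three roots sum to 72, matching tr M = 72.
So the eigenvalues of A^T A are ≈ 0.0161, 18.6548, 53.3292 (all ≥ 0, as they must be for A^T A). The largest is λ_max ≈ 53.3292, hence ||A||_2 = sqrt(λ_max) ≈ 7.3027.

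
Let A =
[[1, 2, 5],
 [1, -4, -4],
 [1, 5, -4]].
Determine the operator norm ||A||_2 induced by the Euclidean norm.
||A||_2 ≈ 7.7157 (= sqrt(largest eigenvalue of A^T A))

||A||_2 = sigma_max(A) = sqrt(lambda_max(A^T A)). Form the symmetric matrix M = A^T A =
[[3, 3, -3],
 [3, 45, 6],
 [-3, 6, 57]].
Its characteristic polynomial (trace, sum of principal 2x2 minors, determinant of M give the coefficients) is
  p(λ) = det(λ I - M) = λ^3 - 105λ^2 + 2817λ - 6561.
No integer candidate from the rational root theorem (±divisors of 6561) is a root, so the roots are irrational. The cubic discriminant is Δ = 1460321136 > 0, so there are three distinct real roots. p(2) = -1339 and p(3) = 972 have opposite signs, so a root lies in (2, 3); Newton's method refines it to λ ≈ 2.5691. p(42) = 621 and p(43) = -68 have opposite signs, so a root lies in (42, 43); Newton's method refines it to λ ≈ 42.8983. p(59) = -484 and p(60) = 459 have opposite signs, so a root lies in (59, 60); Newton's method refines it to λ ≈ 59.5327. Check (Vieta): the three roots sum to 105, matching tr M = 105.
So the eigenvalues of A^T A are ≈ 2.5691, 42.8983, 59.5327 (all ≥ 0, as they must be for A^T A). The largest is λ_max ≈ 59.5327, hence ||A||_2 = sqrt(λ_max) ≈ 7.7157.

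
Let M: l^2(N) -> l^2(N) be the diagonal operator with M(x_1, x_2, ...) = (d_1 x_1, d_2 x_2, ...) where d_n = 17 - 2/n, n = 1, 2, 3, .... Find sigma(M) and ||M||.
sigma(M) = {17 - 2/n : n ≥ 1} ∪ {17}; ||M|| = 17

A bounded diagonal operator on l^2 with diagonal entries d_n has spectrum equal to the closure of {d_n : n ≥ 1}: every d_n is an eigenvalue (with eigenvector e_n), so {d_n} ⊂ sigma(M); the spectrum is closed, so its closure is too; and for lambda not in the closure, (M - lambda I) has bounded inverse (the diagonal entries 1/(d_n - lambda) are bounded). For our sequence d_n = 17 - 2/n, n = 1, 2, 3, ...:
  - {d_n} = {17 - 2/n : n ≥ 1}; the only limit point is 17
  - closure = {17 - 2/n : n ≥ 1} ∪ {17}
For the norm: a diagonal operator has ||M|| = sup_n |d_n|. Here d_n = 17 - 2/n increases monotonically from d_1 = 15 toward 17, with all terms in [15, 17); so sup_n |d_n| = 17 (the supremum is the limit, not attained). So ||M|| = 17.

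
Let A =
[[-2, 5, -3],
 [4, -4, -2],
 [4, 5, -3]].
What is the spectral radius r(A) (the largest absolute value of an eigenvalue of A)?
r(A) ≈ 7.601

The eigenvalues of A are the roots of its characteristic polynomial. With M = A (coefficients from the trace, the sum of principal 2x2 minors, and det A):
  p(λ) = det(λ I - M) = λ^3 + 9λ^2 + 28λ + 132.
No integer candidate from the rational root theorem (±divisors of 132) is a root, so the roots are irrational. The cubic discriminant is Δ = -280912 < 0, so there is one real root and a complex-conjugate pair. p(-8) = -28 and p(-7) = 34 have opposite signs, so a root lies in (-8, -7); Newton's method refines it to λ ≈ -7.601. Dividing out (λ - (-7.601)) leaves approximately λ^2 + 1.399λ + 17.3662. For λ^2 + 1.399λ + 17.3662 the discriminant is -67.5074. It is negative, so the remaining roots are the complex-conjugate pair λ ≈ -0.6995 ± 4.1081i. Their product equals the constant term, so |λ|^2 ≈ 17.3662 and |λ| ≈ 4.1673.
Thus the eigenvalues (to 4 decimals) are -7.601 (modulus 7.601); -0.6995 ± 4.1081i (modulus 4.1673). The spectral radius is the largest modulus: r(A) ≈ 7.601. (Cross-check: r(A) ≤ ||A||_2 ≈ 8.6668; equality holds whenever A is normal, though it can also hold for some non-normal A.)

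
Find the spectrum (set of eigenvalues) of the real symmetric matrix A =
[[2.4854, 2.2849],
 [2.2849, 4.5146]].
sigma(A) ≈ {1, 6}

A is real symmetric, so its spectrum consists of real eigenvalues. Expanding the characteristic polynomial of the displayed matrix gives
  det(λ I - A) = p(λ) = λ^2 + (-7)λ + (6).
Solving p(λ) = 0 yields eigenvalues ≈ 1, 6. (A is shown rounded to 4 decimals, so these recover the underlying integer eigenvalues to within that precision.)
Verification: the trace of A = 7 equals the sum of eigenvalues 7, and det(A) ≈ 5.9998 matches the eigenvalue product 6.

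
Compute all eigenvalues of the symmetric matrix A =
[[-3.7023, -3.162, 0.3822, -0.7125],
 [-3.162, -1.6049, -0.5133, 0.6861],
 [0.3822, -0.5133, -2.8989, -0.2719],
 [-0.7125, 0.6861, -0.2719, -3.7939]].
sigma(A) ≈ {-6, -4, -3, 1}

A is real symmetric, so its spectrum consists of real eigenvalues. Expanding the characteristic polynomial of the displayed matrix gives
  det(λ I - A) = p(λ) = λ^4 + (12)λ^3 + (41)λ^2 + (17.9989)λ + (-72.0021).
Solving p(λ) = 0 yields eigenvalues ≈ -6, -4, -3, 1. (A is shown rounded to 4 decimals, so these recover the underlying integer eigenvalues to within that precision.)
Verification: the trace of A = -12 equals the sum of eigenvalues -12, and det(A) ≈ -72.0021 matches the eigenvalue product -72.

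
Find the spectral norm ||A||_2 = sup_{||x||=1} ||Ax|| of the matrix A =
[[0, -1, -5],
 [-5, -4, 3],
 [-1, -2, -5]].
||A||_2 ≈ 7.8812 (= sqrt(largest eigenvalue of A^T A))

||A||_2 = sigma_max(A) = sqrt(lambda_max(A^T A)). Form the symmetric matrix M = A^T A =
[[26, 22, -10],
 [22, 21, 3],
 [-10, 3, 59]].
Its characteristic polynomial (trace, sum of principal 2x2 minors, determinant of M give the coefficients) is
  p(λ) = det(λ I - M) = λ^3 - 106λ^2 + 2726λ - 4.
No integer candidate from the rational root theorem (±divisors of 4) is a root, so the roots are irrational. The cubic discriminant is Δ = 2468865376 > 0, so there are three distinct real roots. p(0) = -4 and p(1) = 2617 have opposite signs, so a root lies in (0, 1); Newton's method refines it to λ ≈ 0.0015. p(43) = 727 and p(44) = -92 have opposite signs, so a root lies in (43, 44); Newton's method refines it to λ ≈ 43.8846. p(62) = -128 and p(63) = 1067 have opposite signs, so a root lies in (62, 63); Newton's method refines it to λ ≈ 62.114. Check (Vieta): the three roots sum to 106, matching tr M = 106.
So the eigenvalues of A^T A are ≈ 0.0015, 43.8846, 62.114 (all ≥ 0, as they must be for A^T A). The largest is λ_max ≈ 62.114, hence ||A||_2 = sqrt(λ_max) ≈ 7.8812.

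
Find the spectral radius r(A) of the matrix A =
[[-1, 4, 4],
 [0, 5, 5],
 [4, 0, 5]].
r(A) ≈ 8.7902

The eigenvalues of A are the roots of its characteristic polynomial. With M = A (coefficients from the trace, the sum of principal 2x2 minors, and det A):
  p(λ) = det(λ I - M) = λ^3 - 9λ^2 - λ + 25.
No integer candidate from the rational root theorem (±divisors of 25) is a root, so the roots are irrational. The cubic discriminant is Δ = 60160 > 0, so there are three distinct real roots. p(-2) = -17 and p(-1) = 16 have opposite signs, so a root lies in (-2, -1); Newton's method refines it to λ ≈ -1.5848. p(1) = 16 and p(2) = -5 have opposite signs, so a root lies in (1, 2); Newton's method refines it to λ ≈ 1.7946. p(8) = -47 and p(9) = 16 have opposite signs, so a root lies in (8, 9); Newton's method refines it to λ ≈ 8.7902. Check (Vieta): the three roots sum to 9, matching tr M = 9.
Thus the eigenvalues (to 4 decimals) are -1.5848 (modulus 1.5848); 1.7946 (modulus 1.7946); 8.7902 (modulus 8.7902). The spectral radius is the largest modulus: r(A) ≈ 8.7902. (Cross-check: r(A) ≤ ||A||_2 ≈ 9.8871; equality holds whenever A is normal, though it can also hold for some non-normal A.)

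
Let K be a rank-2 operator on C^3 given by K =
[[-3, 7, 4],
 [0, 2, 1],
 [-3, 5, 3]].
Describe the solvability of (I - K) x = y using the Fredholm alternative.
(I - K) is invertible (det(I - K) = -3 ≠ 0), so for every y in C^3 the equation (I - K) x = y has a unique solution.

K has rank 2 and factors as K = U V^T = u1 v1^T + u2 v2^T with u1 = (-3, -1, -2), v1 = (0, -2, -1), u2 = (1, 0, 1), v2 = (-3, 1, 1) (multiplying out reproduces the displayed K). The nonzero eigenvalues of U V^T coincide with those of the 2 x 2 matrix G = V^T U = [[v1·u1, v1·u2], [v2·u1, v2·u2]] = [[4, -1], [6, -2]], and by the Sylvester determinant identity det(I_3 - U V^T) = det(I_2 - V^T U) = det([[-3, 1], [-6, 3]]) = (-3)(3) - (1)(-6) = -3. (Direct check: I - K =
[[4, -7, -4],
 [0, -1, -1],
 [3, -5, -2]]
has determinant -3.) The finite-dimensional Fredholm alternative says: either (I - K) is invertible, or ker(I - K) ≠ {0} and then range(I - K) = ker((I - K)^*)^⊥, with dim ker(I - K) = dim ker((I - K)^*). Since det(I - K) ≠ 0, 1 is not an eigenvalue of K and ker(I - K) = {0}, so we are in the first case: for every y there is a unique x = (I - K)^(-1) y. (Explicitly, by the Woodbury identity, (I - U V^T)^(-1) = I + U (I_2 - G)^(-1) V^T.)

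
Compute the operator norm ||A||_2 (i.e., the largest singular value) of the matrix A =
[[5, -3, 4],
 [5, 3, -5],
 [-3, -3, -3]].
||A||_2 ≈ 7.846 (= sqrt(largest eigenvalue of A^T A))

||A||_2 = sigma_max(A) = sqrt(lambda_max(A^T A)). Form the symmetric matrix M = A^T A =
[[59, 9, 4],
 [9, 27, -18],
 [4, -18, 50]].
Its characteristic polynomial (trace, sum of principal 2x2 minors, determinant of M give the coefficients) is
  p(λ) = det(λ I - M) = λ^3 - 136λ^2 + 5472λ - 54756.
No integer candidate from the rational root theorem (±divisors of 54756) is a root, so the roots are irrational. The cubic discriminant is Δ = 18502992 > 0, so there are three distinct real roots. p(14) = -2060 and p(15) = 99 have opposite signs, so a root lies in (14, 15); Newton's method refines it to λ ≈ 14.9522. p(59) = 55 and p(60) = -36 have opposite signs, so a root lies in (59, 60); Newton's method refines it to λ ≈ 59.4877. p(61) = -39 and p(62) = 52 have opposite signs, so a root lies in (61, 62); Newton's method refines it to λ ≈ 61.5601. Check (Vieta): the three roots sum to 136, matching tr M = 136.
So the eigenvalues of A^T A are ≈ 14.9522, 59.4877, 61.5601 (all ≥ 0, as they must be for A^T A). The largest is λ_max ≈ 61.5601, hence ||A||_2 = sqrt(λ_max) ≈ 7.846.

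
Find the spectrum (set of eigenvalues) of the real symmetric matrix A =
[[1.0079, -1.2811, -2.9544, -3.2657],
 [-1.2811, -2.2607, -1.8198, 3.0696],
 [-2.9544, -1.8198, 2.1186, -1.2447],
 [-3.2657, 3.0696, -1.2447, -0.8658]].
sigma(A) ≈ {-5, -4, 4, 5}

A is real symmetric, so its spectrum consists of real eigenvalues. Expanding the characteristic polynomial of the displayed matrix gives
  det(λ I - A) = p(λ) = λ^4 + (0)λ^3 + (-41)λ^2 + (0)λ + (400.0048).
Solving p(λ) = 0 yields eigenvalues ≈ -5, -4, 4, 5. (A is shown rounded to 4 decimals, so these recover the underlying integer eigenvalues to within that precision.)
Verification: the trace of A = 0 equals the sum of eigenvalues 0, and det(A) ≈ 400.0048 matches the eigenvalue product 400.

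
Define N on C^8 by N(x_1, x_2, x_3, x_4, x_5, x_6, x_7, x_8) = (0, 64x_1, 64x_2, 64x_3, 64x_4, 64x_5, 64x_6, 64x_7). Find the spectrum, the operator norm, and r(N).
sigma(N) = {0}; ||N|| = 64; r(N) = 0. (N is nilpotent with N^8 = 0.)

On C^8, N is a strictly lower-triangular matrix with 64 on the subdiagonal and zeros elsewhere, so its characteristic polynomial is lambda^8 and every eigenvalue is 0: sigma(N) = {0}. For the operator norm, N e_i = 64e_{i+1} for i = 1, ..., 7 and N e_8 = 0, so the singular values of N are 64 (with multiplicity 7) and 0; hence ||N|| = 64. The spectral radius r(N) = max|lambda| = 0. Note ||N|| > r(N) — characteristic of non-normal nilpotent operators. Indeed N^8 = 0.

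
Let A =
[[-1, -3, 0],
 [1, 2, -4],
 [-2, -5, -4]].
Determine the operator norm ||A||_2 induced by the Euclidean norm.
||A||_2 ≈ 7.2067 (= sqrt(largest eigenvalue of A^T A))

||A||_2 = sigma_max(A) = sqrt(lambda_max(A^T A)). Form the symmetric matrix M = A^T A =
[[6, 15, 4],
 [15, 38, 12],
 [4, 12, 32]].
Its characteristic polynomial (trace, sum of principal 2x2 minors, determinant of M give the coefficients) is
  p(λ) = det(λ I - M) = λ^3 - 76λ^2 + 1251λ - 64.
No integer candidate from the rational root theorem (±divisors of 64) is a root, so the roots are irrational. The cubic discriminant is Δ = 1205219876 > 0, so there are three distinct real roots. p(0) = -64 and p(1) = 1112 have opposite signs, so a root lies in (0, 1); Newton's method refines it to λ ≈ 0.0513. p(24) = 8 and p(25) = -664 have opposite signs, so a root lies in (24, 25); Newton's method refines it to λ ≈ 24.012. p(51) = -1288 and p(52) = 92 have opposite signs, so a root lies in (51, 52); Newton's method refines it to λ ≈ 51.9367. Check (Vieta): the three roots sum to 76, matching tr M = 76.
So the eigenvalues of A^T A are ≈ 0.0513, 24.012, 51.9367 (all ≥ 0, as they must be for A^T A). The largest is λ_max ≈ 51.9367, hence ||A||_2 = sqrt(λ_max) ≈ 7.2067.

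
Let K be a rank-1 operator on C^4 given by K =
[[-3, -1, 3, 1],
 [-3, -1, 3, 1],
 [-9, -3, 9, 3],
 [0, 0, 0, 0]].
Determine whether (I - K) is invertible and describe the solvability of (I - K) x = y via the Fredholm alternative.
(I - K) is invertible (det(I - K) = -4 ≠ 0), so for every y in C^4 the equation (I - K) x = y has a unique solution.

K has rank 1, so it is an outer product K = u v^T: every row of K is a multiple of one row vector. Reading off the entries, u = (1, 1, 3, 0) and v = (-3, -1, 3, 1) (row i of K equals u_i·v^T). A rank-one matrix u v^T satisfies K u = u (v·u) and kills the (3)-dimensional subspace v^⊥, so its characteristic polynomial is lambda^3 (lambda - v·u) with v·u = tr K = 5. Hence the eigenvalues of I - K are 1 (multiplicity 3) and 1 - (5) = -4, so det(I - K) = -4. (Direct check: I - K =
[[4, 1, -3, -1],
 [3, 2, -3, -1],
 [9, 3, -8, -3],
 [0, 0, 0, 1]]
has determinant -4.) The finite-dimensional Fredholm alternative says: either (I - K) is invertible, or ker(I - K) ≠ {0} and then range(I - K) = ker((I - K)^*)^⊥, with dim ker(I - K) = dim ker((I - K)^*). Since det(I - K) ≠ 0, 1 is not an eigenvalue of K and ker(I - K) = {0}, so we are in the first case: for every y there is a unique x = (I - K)^(-1) y. Explicitly, by the Sherman–Morrison formula, (I - u v^T)^(-1) = I + u v^T/(1 - v·u), i.e. (I - K)^(-1) = I + K/(-4).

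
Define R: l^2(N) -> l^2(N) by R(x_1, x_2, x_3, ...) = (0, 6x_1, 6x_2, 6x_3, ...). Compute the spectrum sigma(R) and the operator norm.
sigma(R) = closed disk {z in C : |z| ≤ 6}; ||R|| = 6

Note R = 6·U where U is the unit right shift (U x)_k = x_{k-1} (with x_0 := 0); so ||R|| = 6||U|| and sigma(R) = 6·sigma(U). ||R x||^2 = sum_{k≥1} |6x_k|^2 = 36||x||^2, so ||R|| = 6 and sigma(R) ⊂ {|z| ≤ 6}. For any |lambda| < 6, the equation (R - lambda I) x = 0 forces x_1 = 0, then 6x_k = lambda x_{k+1} ⇒ x = 0, so R has no eigenvalues. But (R - lambda I) is not surjective for |lambda| < 6: solving (R - lambda I) x = e_1 would require x_n proportional to (lambda/6)^(-n), which is not in l^2. So every |lambda| < 6 lies in the residual spectrum. The boundary |lambda| = 6 is in the approximate point spectrum (the spectrum is closed). Hence sigma(R) is the closed disk of radius 6.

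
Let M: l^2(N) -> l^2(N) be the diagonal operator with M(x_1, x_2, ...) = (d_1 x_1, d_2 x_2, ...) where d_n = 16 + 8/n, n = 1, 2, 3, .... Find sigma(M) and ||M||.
sigma(M) = {16 + 8/n : n ≥ 1} ∪ {16}; ||M|| = 24

A bounded diagonal operator on l^2 with diagonal entries d_n has spectrum equal to the closure of {d_n : n ≥ 1}: every d_n is an eigenvalue (with eigenvector e_n), so {d_n} ⊂ sigma(M); the spectrum is closed, so its closure is too; and for lambda not in the closure, (M - lambda I) has bounded inverse (the diagonal entries 1/(d_n - lambda) are bounded). For our sequence d_n = 16 + 8/n, n = 1, 2, 3, ...:
  - {d_n} = {16 + 8/n : n ≥ 1}; the only limit point is 16
  - closure = {16 + 8/n : n ≥ 1} ∪ {16}
For the norm: a diagonal operator has ||M|| = sup_n |d_n|. Here d_n = 16 + 8/n is positive and decreasing, so sup_n |d_n| = d_1 = 16 + 8 = 24. So ||M|| = 24.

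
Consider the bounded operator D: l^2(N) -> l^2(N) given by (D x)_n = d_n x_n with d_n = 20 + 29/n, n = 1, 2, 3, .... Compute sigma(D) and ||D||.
sigma(D) = {20 + 29/n : n ≥ 1} ∪ {20}; ||D|| = 49

A bounded diagonal operator on l^2 with diagonal entries d_n has spectrum equal to the closure of {d_n : n ≥ 1}: every d_n is an eigenvalue (with eigenvector e_n), so {d_n} ⊂ sigma(D); the spectrum is closed, so its closure is too; and for lambda not in the closure, (D - lambda I) has bounded inverse (the diagonal entries 1/(d_n - lambda) are bounded). For our sequence d_n = 20 + 29/n, n = 1, 2, 3, ...:
  - {d_n} = {20 + 29/n : n ≥ 1}; the only limit point is 20
  - closure = {20 + 29/n : n ≥ 1} ∪ {20}
For the norm: a diagonal operator has ||D|| = sup_n |d_n|. Here d_n = 20 + 29/n is positive and decreasing, so sup_n |d_n| = d_1 = 20 + 29 = 49. So ||D|| = 49.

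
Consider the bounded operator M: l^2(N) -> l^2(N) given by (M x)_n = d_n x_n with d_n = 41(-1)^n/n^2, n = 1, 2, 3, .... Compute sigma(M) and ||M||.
sigma(M) = {41(-1)^n/n^2 : n ≥ 1} ∪ {0}; ||M|| = 41

A bounded diagonal operator on l^2 with diagonal entries d_n has spectrum equal to the closure of {d_n : n ≥ 1}: every d_n is an eigenvalue (with eigenvector e_n), so {d_n} ⊂ sigma(M); the spectrum is closed, so its closure is too; and for lambda not in the closure, (M - lambda I) has bounded inverse (the diagonal entries 1/(d_n - lambda) are bounded). For our sequence d_n = 41(-1)^n/n^2, n = 1, 2, 3, ...:
  - {d_n} = {41(-1)^n/n^2 : n ≥ 1}; the only limit point is 0
  - closure = {41(-1)^n/n^2 : n ≥ 1} ∪ {0}
For the norm: a diagonal operator has ||M|| = sup_n |d_n|. Here |d_n| = 41/n^2 is decreasing, so sup_n |d_n| = |d_1| = 41. So ||M|| = 41.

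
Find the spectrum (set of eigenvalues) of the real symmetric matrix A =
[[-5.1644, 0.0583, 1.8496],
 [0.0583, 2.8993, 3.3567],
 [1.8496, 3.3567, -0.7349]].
sigma(A) ≈ {-6, -2, 5}

A is real symmetric, so its spectrum consists of real eigenvalues. Expanding the characteristic polynomial of the displayed matrix gives
  det(λ I - A) = p(λ) = λ^3 + (3)λ^2 + (-28)λ + (-60.0012).
Solving p(λ) = 0 yields eigenvalues ≈ -6, -2, 5. (A is shown rounded to 4 decimals, so these recover the underlying integer eigenvalues to within that precision.)
Verification: the trace of A = -3 equals the sum of eigenvalues -3, and det(A) ≈ 60.0012 matches the eigenvalue product 60.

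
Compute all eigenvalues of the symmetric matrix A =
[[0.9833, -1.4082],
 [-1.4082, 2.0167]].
sigma(A) ≈ {0, 3}

A is real symmetric, so its spectrum consists of real eigenvalues. Expanding the characteristic polynomial of the displayed matrix gives
  det(λ I - A) = p(λ) = λ^2 + (-3)λ + (0).
Solving p(λ) = 0 yields eigenvalues ≈ 0, 3. (A is shown rounded to 4 decimals, so these recover the underlying integer eigenvalues to within that precision.)
Verification: the trace of A = 3 equals the sum of eigenvalues 3, and det(A) ≈ -0.0000 matches the eigenvalue product 0.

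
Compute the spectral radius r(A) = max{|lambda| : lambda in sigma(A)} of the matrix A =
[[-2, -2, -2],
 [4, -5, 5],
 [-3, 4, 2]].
r(A) = (1 + sqrt(105))/2 ≈ 5.6235

The eigenvalues of A are the roots of its characteristic polynomial. With M = A (coefficients from the trace, the sum of principal 2x2 minors, and det A):
  p(λ) = det(λ I - M) = λ^3 + 5λ^2 - 22λ - 104.
By the rational root theorem any rational root is an integer divisor of 104. Testing λ = -4: p(-4) = -64 + 80 + 88 - 104 = 0, so λ = -4 is a root. Dividing out (λ + 4) leaves p(λ) = (λ + 4)(λ^2 + λ - 26). For λ^2 + λ - 26 the discriminant is 105. It is nonnegative but not a perfect square, so the roots are real and irrational: λ = (-1 ± sqrt(105))/2 ≈ 4.6235, -5.6235.
Thus the eigenvalues (to 4 decimals) are 4.6235 (modulus 4.6235); -5.6235 (modulus 5.6235); -4 (modulus 4). The spectral radius is the largest modulus: r(A) = (1 + sqrt(105))/2 ≈ 5.6235. (Cross-check: r(A) ≤ ||A||_2 ≈ 8.752; equality holds whenever A is normal, though it can also hold for some non-normal A.)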